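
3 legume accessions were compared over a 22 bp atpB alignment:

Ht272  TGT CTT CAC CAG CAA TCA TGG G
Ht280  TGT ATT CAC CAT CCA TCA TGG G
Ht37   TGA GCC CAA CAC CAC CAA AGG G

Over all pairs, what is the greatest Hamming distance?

Pairwise Hamming distances:
  Ht272 vs Ht280: 3
  Ht272 vs Ht37: 10
  Ht280 vs Ht37: 11
The largest is 11, between Ht280 and Ht37.

11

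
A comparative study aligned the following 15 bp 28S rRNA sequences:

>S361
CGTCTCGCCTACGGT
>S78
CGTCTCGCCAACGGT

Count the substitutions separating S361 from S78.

1

The sequences differ at position 10 (T/A).
That gives 1 mismatch out of 15 aligned sites, so the Hamming distance is 1.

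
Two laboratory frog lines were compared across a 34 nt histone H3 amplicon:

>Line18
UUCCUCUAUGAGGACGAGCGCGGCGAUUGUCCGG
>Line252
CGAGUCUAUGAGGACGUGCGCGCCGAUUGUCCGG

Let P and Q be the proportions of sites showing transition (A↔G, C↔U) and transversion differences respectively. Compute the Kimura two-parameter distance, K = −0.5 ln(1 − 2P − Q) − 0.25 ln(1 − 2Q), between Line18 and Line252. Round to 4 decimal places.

Differing sites — 1:U/C (Ti); 2:U/G (Tv); 3:C/A (Tv); 4:C/G (Tv); 17:A/U (Tv); 23:G/C (Tv).
Of the 6 differences, 1 transition and 5 transversions over 34 sites: P = 1/34 = 0.029412, Q = 5/34 = 0.147059.
d = −0.5·ln(0.794117) − 0.25·ln(0.705882) = −0.5·(-0.230524) − 0.25·(-0.348307) = 0.2023.

0.2023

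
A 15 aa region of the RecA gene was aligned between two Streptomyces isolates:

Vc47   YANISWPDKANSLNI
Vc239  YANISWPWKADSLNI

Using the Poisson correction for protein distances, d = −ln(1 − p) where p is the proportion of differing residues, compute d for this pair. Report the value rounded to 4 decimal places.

Mismatches occur at site 8 (D/W), site 11 (N/D).
p = 2/15 = 0.133333.
d = −ln(1 − 0.133333) = −ln(0.866667) = 0.1431.

0.1431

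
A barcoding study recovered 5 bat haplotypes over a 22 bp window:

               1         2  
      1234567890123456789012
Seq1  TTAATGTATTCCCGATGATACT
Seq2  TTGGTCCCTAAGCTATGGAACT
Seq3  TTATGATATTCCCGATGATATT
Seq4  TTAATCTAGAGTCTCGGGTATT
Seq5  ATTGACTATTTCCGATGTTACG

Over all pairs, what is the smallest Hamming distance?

4

Pairwise Hamming distances:
  Seq1 vs Seq2: 11
  Seq1 vs Seq3: 4
  Seq1 vs Seq4: 10
  Seq1 vs Seq5: 8
  Seq2 vs Seq3: 13
  Seq2 vs Seq4: 11
  Seq2 vs Seq5: 12
  Seq3 vs Seq4: 11
  Seq3 vs Seq5: 9
  Seq4 vs Seq5: 14
The smallest is 4, between Seq1 and Seq3.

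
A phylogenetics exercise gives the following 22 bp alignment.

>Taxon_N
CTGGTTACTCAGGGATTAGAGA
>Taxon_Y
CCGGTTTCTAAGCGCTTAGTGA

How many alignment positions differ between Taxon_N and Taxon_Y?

Mismatches occur at site 2 (T/C), site 7 (A/T), site 10 (C/A), site 13 (G/C), site 15 (A/C), site 20 (A/T).
That gives 6 mismatches out of 22 aligned sites, so the Hamming distance is 6.

6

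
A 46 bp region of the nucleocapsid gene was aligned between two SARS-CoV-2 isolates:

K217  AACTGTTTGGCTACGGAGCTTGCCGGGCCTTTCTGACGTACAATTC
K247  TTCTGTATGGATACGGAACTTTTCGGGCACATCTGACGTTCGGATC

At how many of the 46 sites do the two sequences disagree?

14

Differing sites — 1:A/T; 2:A/T; 7:T/A; 11:C/A; 18:G/A; 22:G/T; 23:C/T; 29:C/A; 30:T/C; 31:T/A; 40:A/T; 42:A/G; 43:A/G; 44:T/A.
That gives 14 mismatches out of 46 aligned sites, so the Hamming distance is 14.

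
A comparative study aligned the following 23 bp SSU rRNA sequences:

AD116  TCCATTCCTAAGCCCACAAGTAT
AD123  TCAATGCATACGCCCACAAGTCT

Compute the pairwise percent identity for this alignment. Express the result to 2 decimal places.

78.26%

Mismatches occur at site 3 (C↔A), site 6 (T↔G), site 8 (C↔A), site 11 (A↔C), site 22 (A↔C).
18 of the 23 sites match, so the percent identity is 18/23 × 100 = 78.26%.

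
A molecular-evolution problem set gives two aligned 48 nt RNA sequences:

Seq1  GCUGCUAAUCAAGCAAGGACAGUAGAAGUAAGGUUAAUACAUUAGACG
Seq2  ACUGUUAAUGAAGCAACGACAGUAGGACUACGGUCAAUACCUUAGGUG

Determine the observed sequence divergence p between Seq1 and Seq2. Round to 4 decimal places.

0.2292

Differing sites — 1:G/A; 5:C/U; 10:C/G; 17:G/C; 26:A/G; 28:G/C; 31:A/C; 35:U/C; 41:A/C; 46:A/G; 47:C/U.
There are 11 differences over 48 sites, so p = 11/48 = 0.2292.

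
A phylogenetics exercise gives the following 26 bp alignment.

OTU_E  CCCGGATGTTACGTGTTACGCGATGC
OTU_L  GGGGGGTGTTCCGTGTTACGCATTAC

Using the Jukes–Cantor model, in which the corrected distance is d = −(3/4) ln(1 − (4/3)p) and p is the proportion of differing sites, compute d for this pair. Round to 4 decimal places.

Mismatches occur at site 1 (C→G), site 2 (C→G), site 3 (C→G), site 6 (A→G), site 11 (A→C), site 22 (G→A), site 23 (A→T), site 25 (G→A).
p = 8/26 = 0.307692.
d = −0.75 · ln(1 − (4/3)·0.307692) = −0.75 · ln(0.589744) = −0.75 · (-0.528067) = 0.3961.

0.3961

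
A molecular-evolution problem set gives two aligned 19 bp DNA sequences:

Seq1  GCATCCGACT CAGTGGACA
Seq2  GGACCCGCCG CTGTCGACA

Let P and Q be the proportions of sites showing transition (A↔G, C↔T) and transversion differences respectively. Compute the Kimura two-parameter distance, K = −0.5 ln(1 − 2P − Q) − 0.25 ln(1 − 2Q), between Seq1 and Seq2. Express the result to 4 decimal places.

Mismatches occur at site 2 (C/G, transversion), site 4 (T/C, transition), site 8 (A/C, transversion), site 10 (T/G, transversion), site 12 (A/T, transversion), site 15 (G/C, transversion).
Of the 6 differences, 1 transition and 5 transversions over 19 sites: P = 1/19 = 0.052632, Q = 5/19 = 0.263158.
d = −0.5·ln(0.631578) − 0.25·ln(0.473684) = −0.5·(-0.459534) − 0.25·(-0.747215) = 0.4166.

0.4166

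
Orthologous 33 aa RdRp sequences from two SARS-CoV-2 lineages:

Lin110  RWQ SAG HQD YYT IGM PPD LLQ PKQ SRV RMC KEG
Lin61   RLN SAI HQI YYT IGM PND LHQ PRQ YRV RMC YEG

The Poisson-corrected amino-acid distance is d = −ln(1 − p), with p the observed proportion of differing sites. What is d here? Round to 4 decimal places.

0.3185

Differing sites — 2:W/L; 3:Q/N; 6:G/I; 9:D/I; 17:P/N; 20:L/H; 23:K/R; 25:S/Y; 31:K/Y.
p = 9/33 = 0.272727.
d = −ln(1 − 0.272727) = −ln(0.727273) = 0.3185.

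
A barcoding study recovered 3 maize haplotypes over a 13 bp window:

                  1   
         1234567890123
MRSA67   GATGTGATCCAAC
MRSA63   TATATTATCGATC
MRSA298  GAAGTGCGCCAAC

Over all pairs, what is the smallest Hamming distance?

Pairwise Hamming distances:
  MRSA67 vs MRSA63: 5
  MRSA67 vs MRSA298: 3
  MRSA63 vs MRSA298: 8
The smallest is 3, between MRSA67 and MRSA298.

3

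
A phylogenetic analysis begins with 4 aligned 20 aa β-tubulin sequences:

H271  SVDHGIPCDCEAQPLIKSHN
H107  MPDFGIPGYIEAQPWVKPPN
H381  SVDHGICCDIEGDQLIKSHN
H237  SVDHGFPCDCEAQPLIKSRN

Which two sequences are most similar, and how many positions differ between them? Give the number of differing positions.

2

Pairwise Hamming distances:
  H271 vs H107: 10
  H271 vs H381: 5
  H271 vs H237: 2
  H107 vs H381: 13
  H107 vs H237: 11
  H381 vs H237: 7
The smallest is 2, between H271 and H237.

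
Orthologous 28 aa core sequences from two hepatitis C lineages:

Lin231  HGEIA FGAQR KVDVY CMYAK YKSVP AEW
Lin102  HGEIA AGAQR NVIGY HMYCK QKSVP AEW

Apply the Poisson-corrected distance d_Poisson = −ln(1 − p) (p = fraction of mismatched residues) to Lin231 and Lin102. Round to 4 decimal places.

0.2877

Mismatches occur at site 6 (F/A), site 11 (K/N), site 13 (D/I), site 14 (V/G), site 16 (C/H), site 19 (A/C), site 21 (Y/Q).
p = 7/28 = 0.250000.
d = −ln(1 − 0.250000) = −ln(0.750000) = 0.2877.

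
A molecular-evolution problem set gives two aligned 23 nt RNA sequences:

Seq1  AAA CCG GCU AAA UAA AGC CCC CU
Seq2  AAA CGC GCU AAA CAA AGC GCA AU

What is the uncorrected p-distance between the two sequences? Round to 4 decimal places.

0.2609

The sequences differ at positions 5 (C/G), 6 (G/C), 13 (U/C), 19 (C/G), 21 (C/A), 22 (C/A).
There are 6 differences over 23 sites, so p = 6/23 = 0.2609.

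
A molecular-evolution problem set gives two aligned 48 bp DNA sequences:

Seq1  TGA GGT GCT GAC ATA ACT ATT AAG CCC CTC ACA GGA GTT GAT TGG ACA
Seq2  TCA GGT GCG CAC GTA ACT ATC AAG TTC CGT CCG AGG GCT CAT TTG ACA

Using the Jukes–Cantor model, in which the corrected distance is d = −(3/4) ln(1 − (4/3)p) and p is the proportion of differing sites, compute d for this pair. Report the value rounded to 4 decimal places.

0.4408

Mismatches occur at site 2 (G↔C), site 9 (T↔G), site 10 (G↔C), site 13 (A↔G), site 21 (T↔C), site 25 (C↔T), site 26 (C↔T), site 29 (T↔G), site 30 (C↔T), site 31 (A↔C), site 33 (A↔G), site 34 (G↔A), site 36 (A↔G), site 38 (T↔C), site 40 (G↔C), site 44 (G↔T).
p = 16/48 = 0.333333.
d = −0.75 · ln(1 − (4/3)·0.333333) = −0.75 · ln(0.555556) = −0.75 · (-0.587786) = 0.4408.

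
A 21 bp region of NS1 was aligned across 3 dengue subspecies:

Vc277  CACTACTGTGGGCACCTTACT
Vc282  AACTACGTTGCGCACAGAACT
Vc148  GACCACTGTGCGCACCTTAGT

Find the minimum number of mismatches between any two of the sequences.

4

Pairwise Hamming distances:
  Vc277 vs Vc282: 7
  Vc277 vs Vc148: 4
  Vc282 vs Vc148: 8
The smallest is 4, between Vc277 and Vc148.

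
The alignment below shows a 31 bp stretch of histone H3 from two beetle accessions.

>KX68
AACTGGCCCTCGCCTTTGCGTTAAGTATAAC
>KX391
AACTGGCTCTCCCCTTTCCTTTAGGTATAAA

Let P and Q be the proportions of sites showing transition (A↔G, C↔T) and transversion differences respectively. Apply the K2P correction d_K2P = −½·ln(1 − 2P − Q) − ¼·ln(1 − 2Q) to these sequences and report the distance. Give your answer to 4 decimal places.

Differing sites — 8:C/T (Ti); 12:G/C (Tv); 18:G/C (Tv); 20:G/T (Tv); 24:A/G (Ti); 31:C/A (Tv).
Of the 6 differences, 2 transitions and 4 transversions over 31 sites: P = 2/31 = 0.064516, Q = 4/31 = 0.129032.
d = −0.5·ln(0.741936) − 0.25·ln(0.741936) = −0.5·(-0.298492) − 0.25·(-0.298492) = 0.2239.

0.2239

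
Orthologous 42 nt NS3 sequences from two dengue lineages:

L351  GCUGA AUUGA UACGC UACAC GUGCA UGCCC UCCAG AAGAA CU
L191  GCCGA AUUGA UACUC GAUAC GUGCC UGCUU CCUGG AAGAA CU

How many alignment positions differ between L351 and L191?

10

Mismatches occur at site 3 (U→C), site 14 (G→U), site 16 (U→G), site 18 (C→U), site 25 (A→C), site 29 (C→U), site 30 (C→U), site 31 (U→C), site 33 (C→U), site 34 (A→G).
That gives 10 mismatches out of 42 aligned sites, so the Hamming distance is 10.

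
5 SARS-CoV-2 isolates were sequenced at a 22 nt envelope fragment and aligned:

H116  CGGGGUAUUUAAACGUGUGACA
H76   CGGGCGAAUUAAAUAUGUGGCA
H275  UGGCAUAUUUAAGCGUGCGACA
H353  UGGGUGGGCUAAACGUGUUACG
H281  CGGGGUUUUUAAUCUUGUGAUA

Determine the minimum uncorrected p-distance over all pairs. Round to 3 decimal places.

Pairwise Hamming distances:
  H116 vs H76: 6
  H116 vs H275: 5
  H116 vs H353: 8
  H116 vs H281: 4
  H76 vs H275: 10
  H76 vs H353: 10
  H76 vs H281: 9
  H275 vs H353: 10
  H275 vs H281: 8
  H353 vs H281: 11
The smallest is 4 mismatches, between H116 and H281; p = 4/22 = 0.182.

0.182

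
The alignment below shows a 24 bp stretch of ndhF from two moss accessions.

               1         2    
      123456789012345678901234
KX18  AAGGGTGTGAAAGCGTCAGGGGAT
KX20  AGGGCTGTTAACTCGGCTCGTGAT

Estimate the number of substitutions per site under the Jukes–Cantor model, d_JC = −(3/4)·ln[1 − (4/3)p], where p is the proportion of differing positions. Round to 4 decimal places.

Differing sites — 2:A/G; 5:G/C; 9:G/T; 12:A/C; 13:G/T; 16:T/G; 18:A/T; 19:G/C; 21:G/T.
p = 9/24 = 0.375000.
d = −0.75 · ln(1 − (4/3)·0.375000) = −0.75 · ln(0.500000) = −0.75 · (-0.693147) = 0.5199.

0.5199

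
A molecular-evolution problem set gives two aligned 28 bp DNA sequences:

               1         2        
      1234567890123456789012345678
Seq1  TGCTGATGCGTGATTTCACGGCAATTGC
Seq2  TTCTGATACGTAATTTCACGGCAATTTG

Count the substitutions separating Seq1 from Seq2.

The sequences differ at positions 2 (G/T), 8 (G/A), 12 (G/A), 27 (G/T), 28 (C/G).
That gives 5 mismatches out of 28 aligned sites, so the Hamming distance is 5.

5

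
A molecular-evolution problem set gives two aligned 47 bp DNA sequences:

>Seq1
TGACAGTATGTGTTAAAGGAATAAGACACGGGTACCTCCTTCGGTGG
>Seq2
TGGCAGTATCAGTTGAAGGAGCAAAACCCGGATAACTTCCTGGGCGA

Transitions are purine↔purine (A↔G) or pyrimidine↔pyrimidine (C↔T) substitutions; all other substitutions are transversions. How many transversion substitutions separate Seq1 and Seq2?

5

Mismatches occur at site 3 (A↔G, transition), site 10 (G↔C, transversion), site 11 (T↔A, transversion), site 15 (A↔G, transition), site 21 (A↔G, transition), site 22 (T↔C, transition), site 25 (G↔A, transition), site 28 (A↔C, transversion), site 32 (G↔A, transition), site 35 (C↔A, transversion), site 38 (C↔T, transition), site 40 (T↔C, transition), site 42 (C↔G, transversion), site 45 (T↔C, transition), site 47 (G↔A, transition).
Of the 15 differences, 10 transitions and 5 transversions, so the answer is 5.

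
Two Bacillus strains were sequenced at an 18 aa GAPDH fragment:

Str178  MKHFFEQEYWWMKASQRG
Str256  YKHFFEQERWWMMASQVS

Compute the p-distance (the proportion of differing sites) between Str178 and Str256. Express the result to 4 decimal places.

The sequences differ at positions 1 (M/Y), 9 (Y/R), 13 (K/M), 17 (R/V), 18 (G/S).
There are 5 differences over 18 sites, so p = 5/18 = 0.2778.

0.2778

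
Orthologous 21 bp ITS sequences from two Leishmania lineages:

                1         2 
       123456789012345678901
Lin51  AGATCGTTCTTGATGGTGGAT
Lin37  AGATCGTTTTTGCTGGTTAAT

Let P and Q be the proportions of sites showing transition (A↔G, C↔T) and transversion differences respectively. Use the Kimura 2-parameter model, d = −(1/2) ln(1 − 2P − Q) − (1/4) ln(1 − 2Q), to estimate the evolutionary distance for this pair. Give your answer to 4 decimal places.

0.2211

Differing sites — 9:C/T (Ti); 13:A/C (Tv); 18:G/T (Tv); 19:G/A (Ti).
Of the 4 differences, 2 transitions and 2 transversions over 21 sites: P = 2/21 = 0.095238, Q = 2/21 = 0.095238.
d = −0.5·ln(0.714286) − 0.25·ln(0.809524) = −0.5·(-0.336472) − 0.25·(-0.211309) = 0.2211.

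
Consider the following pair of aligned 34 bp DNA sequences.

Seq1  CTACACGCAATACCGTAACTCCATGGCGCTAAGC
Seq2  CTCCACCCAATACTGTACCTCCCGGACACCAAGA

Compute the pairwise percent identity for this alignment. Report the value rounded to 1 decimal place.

Differing sites — 3:A/C; 7:G/C; 14:C/T; 18:A/C; 23:A/C; 24:T/G; 26:G/A; 28:G/A; 30:T/C; 34:C/A.
24 of the 34 sites match, so the percent identity is 24/34 × 100 = 70.6%.

70.6%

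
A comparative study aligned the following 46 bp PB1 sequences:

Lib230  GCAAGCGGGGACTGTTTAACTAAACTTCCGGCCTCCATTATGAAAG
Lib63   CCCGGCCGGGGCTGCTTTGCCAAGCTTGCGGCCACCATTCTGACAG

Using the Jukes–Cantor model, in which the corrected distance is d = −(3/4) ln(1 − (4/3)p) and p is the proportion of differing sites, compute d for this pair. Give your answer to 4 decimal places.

Mismatches occur at site 1 (G↔C), site 3 (A↔C), site 4 (A↔G), site 7 (G↔C), site 11 (A↔G), site 15 (T↔C), site 18 (A↔T), site 19 (A↔G), site 21 (T↔C), site 24 (A↔G), site 28 (C↔G), site 34 (T↔A), site 40 (A↔C), site 44 (A↔C).
p = 14/46 = 0.304348.
d = −0.75 · ln(1 − (4/3)·0.304348) = −0.75 · ln(0.594203) = −0.75 · (-0.520534) = 0.3904.

0.3904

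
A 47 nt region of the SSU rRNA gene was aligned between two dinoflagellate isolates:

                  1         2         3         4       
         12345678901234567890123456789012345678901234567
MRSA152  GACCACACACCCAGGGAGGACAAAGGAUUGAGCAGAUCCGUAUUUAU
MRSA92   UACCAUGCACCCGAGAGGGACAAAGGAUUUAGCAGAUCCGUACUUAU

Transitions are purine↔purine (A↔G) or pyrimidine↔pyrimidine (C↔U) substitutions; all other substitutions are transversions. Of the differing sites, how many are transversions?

Mismatches occur at site 1 (G/U, transversion), site 6 (C/U, transition), site 7 (A/G, transition), site 13 (A/G, transition), site 14 (G/A, transition), site 16 (G/A, transition), site 17 (A/G, transition), site 30 (G/U, transversion), site 43 (U/C, transition).
Of the 9 differences, 7 transitions and 2 transversions, so the answer is 2.

2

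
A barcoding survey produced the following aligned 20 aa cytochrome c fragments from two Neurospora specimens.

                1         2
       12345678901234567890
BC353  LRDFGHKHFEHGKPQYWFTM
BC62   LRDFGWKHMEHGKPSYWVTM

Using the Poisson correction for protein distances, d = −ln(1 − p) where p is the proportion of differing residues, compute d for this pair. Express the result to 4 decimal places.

Differing sites — 6:H/W; 9:F/M; 15:Q/S; 18:F/V.
p = 4/20 = 0.200000.
d = −ln(1 − 0.200000) = −ln(0.800000) = 0.2231.

0.2231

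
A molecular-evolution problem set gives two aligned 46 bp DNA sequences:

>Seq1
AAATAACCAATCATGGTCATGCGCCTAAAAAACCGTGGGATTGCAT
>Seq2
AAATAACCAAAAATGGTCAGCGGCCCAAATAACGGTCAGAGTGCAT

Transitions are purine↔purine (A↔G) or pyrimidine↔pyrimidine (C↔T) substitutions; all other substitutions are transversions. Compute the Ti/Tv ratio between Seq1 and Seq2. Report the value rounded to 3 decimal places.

Differing sites — 11:T/A (Tv); 12:C/A (Tv); 20:T/G (Tv); 21:G/C (Tv); 22:C/G (Tv); 26:T/C (Ti); 30:A/T (Tv); 34:C/G (Tv); 37:G/C (Tv); 38:G/A (Ti); 41:T/G (Tv).
Of the 11 differences, 2 transitions and 9 transversions, so Ti/Tv = 2/9 = 0.222.

0.222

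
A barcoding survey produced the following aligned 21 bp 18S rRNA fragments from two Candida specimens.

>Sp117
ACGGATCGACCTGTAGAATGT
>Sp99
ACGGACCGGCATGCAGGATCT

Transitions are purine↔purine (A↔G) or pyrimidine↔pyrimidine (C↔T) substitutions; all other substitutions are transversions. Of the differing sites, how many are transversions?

2

Differing sites — 6:T/C (Ti); 9:A/G (Ti); 11:C/A (Tv); 14:T/C (Ti); 17:A/G (Ti); 20:G/C (Tv).
Of the 6 differences, 4 transitions and 2 transversions, so the answer is 2.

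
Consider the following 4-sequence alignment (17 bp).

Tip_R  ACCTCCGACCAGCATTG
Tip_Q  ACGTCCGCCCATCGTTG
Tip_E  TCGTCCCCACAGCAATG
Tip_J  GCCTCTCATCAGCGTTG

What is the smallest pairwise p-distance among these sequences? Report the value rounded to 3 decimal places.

0.235

Pairwise Hamming distances:
  Tip_R vs Tip_Q: 4
  Tip_R vs Tip_E: 6
  Tip_R vs Tip_J: 5
  Tip_Q vs Tip_E: 6
  Tip_Q vs Tip_J: 7
  Tip_E vs Tip_J: 7
The smallest is 4 mismatches, between Tip_R and Tip_Q; p = 4/17 = 0.235.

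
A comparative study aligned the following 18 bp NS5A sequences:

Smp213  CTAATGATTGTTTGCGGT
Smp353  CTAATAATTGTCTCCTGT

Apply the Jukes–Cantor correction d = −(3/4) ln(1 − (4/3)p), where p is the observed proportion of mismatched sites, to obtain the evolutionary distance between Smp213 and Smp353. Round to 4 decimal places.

0.2635

Mismatches occur at site 6 (G/A), site 12 (T/C), site 14 (G/C), site 16 (G/T).
p = 4/18 = 0.222222.
d = −0.75 · ln(1 − (4/3)·0.222222) = −0.75 · ln(0.703704) = −0.75 · (-0.351397) = 0.2635.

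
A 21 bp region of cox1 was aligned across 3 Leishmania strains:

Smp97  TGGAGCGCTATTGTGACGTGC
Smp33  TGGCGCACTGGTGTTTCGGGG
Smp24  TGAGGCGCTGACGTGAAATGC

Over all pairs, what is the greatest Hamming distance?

11

Pairwise Hamming distances:
  Smp97 vs Smp33: 8
  Smp97 vs Smp24: 7
  Smp33 vs Smp24: 11
The largest is 11, between Smp33 and Smp24.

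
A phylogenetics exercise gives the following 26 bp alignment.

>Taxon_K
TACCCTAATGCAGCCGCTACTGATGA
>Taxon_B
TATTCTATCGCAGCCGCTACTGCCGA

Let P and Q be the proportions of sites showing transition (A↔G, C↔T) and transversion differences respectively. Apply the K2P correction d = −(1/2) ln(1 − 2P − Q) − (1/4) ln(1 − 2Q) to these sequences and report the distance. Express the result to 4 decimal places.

The sequences differ at positions 3 (C/T, transition), 4 (C/T, transition), 8 (A/T, transversion), 9 (T/C, transition), 23 (A/C, transversion), 24 (T/C, transition).
Of the 6 differences, 4 transitions and 2 transversions over 26 sites: P = 4/26 = 0.153846, Q = 2/26 = 0.076923.
d = −0.5·ln(0.615385) − 0.25·ln(0.846154) = −0.5·(-0.485507) − 0.25·(-0.167054) = 0.2845.

0.2845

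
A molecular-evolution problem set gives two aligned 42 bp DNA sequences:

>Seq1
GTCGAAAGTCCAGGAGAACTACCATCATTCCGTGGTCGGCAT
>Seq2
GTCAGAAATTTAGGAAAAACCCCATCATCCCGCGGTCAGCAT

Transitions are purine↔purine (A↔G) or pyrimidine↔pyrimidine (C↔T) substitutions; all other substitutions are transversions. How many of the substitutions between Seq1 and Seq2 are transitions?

10

Mismatches occur at site 4 (G↔A, transition), site 5 (A↔G, transition), site 8 (G↔A, transition), site 10 (C↔T, transition), site 11 (C↔T, transition), site 16 (G↔A, transition), site 19 (C↔A, transversion), site 20 (T↔C, transition), site 21 (A↔C, transversion), site 29 (T↔C, transition), site 33 (T↔C, transition), site 38 (G↔A, transition).
Of the 12 differences, 10 transitions and 2 transversions, so the answer is 10.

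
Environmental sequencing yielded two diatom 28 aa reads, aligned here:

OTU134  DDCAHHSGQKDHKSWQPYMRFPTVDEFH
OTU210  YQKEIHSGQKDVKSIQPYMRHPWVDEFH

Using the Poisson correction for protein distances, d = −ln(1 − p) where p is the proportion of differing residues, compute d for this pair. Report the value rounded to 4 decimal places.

Mismatches occur at site 1 (D/Y), site 2 (D/Q), site 3 (C/K), site 4 (A/E), site 5 (H/I), site 12 (H/V), site 15 (W/I), site 21 (F/H), site 23 (T/W).
p = 9/28 = 0.321429.
d = −ln(1 − 0.321429) = −ln(0.678571) = 0.3878.

0.3878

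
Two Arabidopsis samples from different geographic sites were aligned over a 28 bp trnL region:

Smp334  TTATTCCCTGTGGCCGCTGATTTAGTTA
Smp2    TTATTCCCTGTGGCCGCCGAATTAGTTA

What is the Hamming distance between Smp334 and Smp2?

2

Differing sites — 18:T/C; 21:T/A.
That gives 2 mismatches out of 28 aligned sites, so the Hamming distance is 2.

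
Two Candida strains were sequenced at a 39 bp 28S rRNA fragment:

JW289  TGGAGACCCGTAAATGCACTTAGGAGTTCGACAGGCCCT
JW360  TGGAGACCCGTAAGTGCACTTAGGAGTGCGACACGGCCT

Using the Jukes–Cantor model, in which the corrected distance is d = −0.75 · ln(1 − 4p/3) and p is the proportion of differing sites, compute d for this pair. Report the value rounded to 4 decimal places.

0.1103

Mismatches occur at site 14 (A↔G), site 28 (T↔G), site 34 (G↔C), site 36 (C↔G).
p = 4/39 = 0.102564.
d = −0.75 · ln(1 − (4/3)·0.102564) = −0.75 · ln(0.863248) = −0.75 · (-0.147053) = 0.1103.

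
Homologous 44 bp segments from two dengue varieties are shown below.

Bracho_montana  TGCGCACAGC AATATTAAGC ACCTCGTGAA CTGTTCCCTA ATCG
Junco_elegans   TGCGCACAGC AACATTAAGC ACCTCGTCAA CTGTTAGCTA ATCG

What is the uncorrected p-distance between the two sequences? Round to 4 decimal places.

0.0909

Differing sites — 13:T/C; 28:G/C; 36:C/A; 37:C/G.
There are 4 differences over 44 sites, so p = 4/44 = 0.0909.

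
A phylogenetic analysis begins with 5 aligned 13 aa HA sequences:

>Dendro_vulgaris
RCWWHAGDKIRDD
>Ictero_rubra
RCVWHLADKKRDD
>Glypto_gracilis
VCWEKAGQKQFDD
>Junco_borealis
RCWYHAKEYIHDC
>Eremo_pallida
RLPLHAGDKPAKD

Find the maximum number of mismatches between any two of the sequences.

Pairwise Hamming distances:
  Dendro_vulgaris vs Ictero_rubra: 4
  Dendro_vulgaris vs Glypto_gracilis: 6
  Dendro_vulgaris vs Junco_borealis: 6
  Dendro_vulgaris vs Eremo_pallida: 6
  Ictero_rubra vs Glypto_gracilis: 9
  Ictero_rubra vs Junco_borealis: 9
  Ictero_rubra vs Eremo_pallida: 8
  Glypto_gracilis vs Junco_borealis: 9
  Glypto_gracilis vs Eremo_pallida: 9
  Junco_borealis vs Eremo_pallida: 10
The largest is 10, between Junco_borealis and Eremo_pallida.

10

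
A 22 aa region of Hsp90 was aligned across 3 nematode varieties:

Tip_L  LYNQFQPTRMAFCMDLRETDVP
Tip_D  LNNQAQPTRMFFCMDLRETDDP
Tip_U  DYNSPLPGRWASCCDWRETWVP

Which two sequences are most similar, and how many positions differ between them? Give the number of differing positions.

Pairwise Hamming distances:
  Tip_L vs Tip_D: 4
  Tip_L vs Tip_U: 10
  Tip_D vs Tip_U: 13
The smallest is 4, between Tip_L and Tip_D.

4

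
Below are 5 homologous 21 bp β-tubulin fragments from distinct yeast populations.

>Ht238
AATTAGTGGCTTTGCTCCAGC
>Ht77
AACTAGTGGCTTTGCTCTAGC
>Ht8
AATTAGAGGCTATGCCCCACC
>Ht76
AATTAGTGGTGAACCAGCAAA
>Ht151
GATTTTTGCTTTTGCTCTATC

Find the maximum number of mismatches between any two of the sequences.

Pairwise Hamming distances:
  Ht238 vs Ht77: 2
  Ht238 vs Ht8: 4
  Ht238 vs Ht76: 9
  Ht238 vs Ht151: 7
  Ht77 vs Ht8: 6
  Ht77 vs Ht76: 11
  Ht77 vs Ht151: 7
  Ht8 vs Ht76: 9
  Ht8 vs Ht151: 10
  Ht76 vs Ht151: 13
The largest is 13, between Ht76 and Ht151.

13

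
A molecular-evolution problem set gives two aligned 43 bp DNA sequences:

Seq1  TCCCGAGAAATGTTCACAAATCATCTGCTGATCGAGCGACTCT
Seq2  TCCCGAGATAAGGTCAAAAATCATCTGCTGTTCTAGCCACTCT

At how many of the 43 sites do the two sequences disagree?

Differing sites — 9:A/T; 11:T/A; 13:T/G; 17:C/A; 31:A/T; 34:G/T; 38:G/C.
That gives 7 mismatches out of 43 aligned sites, so the Hamming distance is 7.

7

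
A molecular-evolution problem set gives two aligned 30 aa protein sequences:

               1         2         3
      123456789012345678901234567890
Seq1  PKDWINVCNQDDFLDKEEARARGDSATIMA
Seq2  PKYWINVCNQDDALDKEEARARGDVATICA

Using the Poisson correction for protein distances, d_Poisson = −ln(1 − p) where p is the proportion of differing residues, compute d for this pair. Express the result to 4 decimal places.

0.1431

Mismatches occur at site 3 (D/Y), site 13 (F/A), site 25 (S/V), site 29 (M/C).
p = 4/30 = 0.133333.
d = −ln(1 − 0.133333) = −ln(0.866667) = 0.1431.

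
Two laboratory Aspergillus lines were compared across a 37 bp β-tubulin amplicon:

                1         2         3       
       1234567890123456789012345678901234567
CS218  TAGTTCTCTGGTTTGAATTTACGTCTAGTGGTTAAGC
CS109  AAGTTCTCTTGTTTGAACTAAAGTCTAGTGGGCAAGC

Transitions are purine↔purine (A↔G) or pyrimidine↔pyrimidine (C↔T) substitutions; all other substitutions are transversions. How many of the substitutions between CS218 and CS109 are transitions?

The sequences differ at positions 1 (T/A, transversion), 10 (G/T, transversion), 18 (T/C, transition), 20 (T/A, transversion), 22 (C/A, transversion), 32 (T/G, transversion), 33 (T/C, transition).
Of the 7 differences, 2 transitions and 5 transversions, so the answer is 2.

2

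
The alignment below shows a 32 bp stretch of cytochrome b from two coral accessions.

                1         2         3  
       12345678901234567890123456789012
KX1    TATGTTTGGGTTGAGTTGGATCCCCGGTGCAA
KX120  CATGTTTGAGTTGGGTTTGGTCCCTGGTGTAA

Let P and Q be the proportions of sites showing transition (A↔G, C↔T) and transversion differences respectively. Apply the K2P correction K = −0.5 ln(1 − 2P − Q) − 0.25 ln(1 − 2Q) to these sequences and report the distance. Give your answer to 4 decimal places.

0.2768

The sequences differ at positions 1 (T/C, transition), 9 (G/A, transition), 14 (A/G, transition), 18 (G/T, transversion), 20 (A/G, transition), 25 (C/T, transition), 30 (C/T, transition).
Of the 7 differences, 6 transitions and 1 transversion over 32 sites: P = 6/32 = 0.187500, Q = 1/32 = 0.031250.
d = −0.5·ln(0.593750) − 0.25·ln(0.937500) = −0.5·(-0.521297) − 0.25·(-0.064539) = 0.2768.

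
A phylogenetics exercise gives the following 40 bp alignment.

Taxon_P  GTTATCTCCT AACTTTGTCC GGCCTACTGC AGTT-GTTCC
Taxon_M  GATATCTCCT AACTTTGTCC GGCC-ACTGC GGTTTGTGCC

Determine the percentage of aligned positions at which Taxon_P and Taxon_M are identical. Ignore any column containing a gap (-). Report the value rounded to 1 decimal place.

Excluding the 2 gap columns leaves 38 comparable sites.
The sequences differ at positions 2 (T/A), 31 (A/G), 38 (T/G).
35 of the 38 comparable sites match, so the percent identity is 35/38 × 100 = 92.1%.

92.1%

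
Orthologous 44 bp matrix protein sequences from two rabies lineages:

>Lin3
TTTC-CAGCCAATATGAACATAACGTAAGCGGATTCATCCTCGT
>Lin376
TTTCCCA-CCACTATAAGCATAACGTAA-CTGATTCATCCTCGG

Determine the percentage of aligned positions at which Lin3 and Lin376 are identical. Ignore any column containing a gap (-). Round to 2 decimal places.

87.80%

Excluding the 3 gap columns leaves 41 comparable sites.
Differing sites — 12:A/C; 16:G/A; 18:A/G; 31:G/T; 44:T/G.
36 of the 41 comparable sites match, so the percent identity is 36/41 × 100 = 87.80%.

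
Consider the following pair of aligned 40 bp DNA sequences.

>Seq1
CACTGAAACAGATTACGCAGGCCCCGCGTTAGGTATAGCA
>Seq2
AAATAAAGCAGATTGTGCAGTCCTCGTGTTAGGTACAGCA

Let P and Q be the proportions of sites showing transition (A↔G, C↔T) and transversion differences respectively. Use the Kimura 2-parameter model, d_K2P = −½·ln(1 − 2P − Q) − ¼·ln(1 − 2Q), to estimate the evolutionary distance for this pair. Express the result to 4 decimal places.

The sequences differ at positions 1 (C/A, transversion), 3 (C/A, transversion), 5 (G/A, transition), 8 (A/G, transition), 15 (A/G, transition), 16 (C/T, transition), 21 (G/T, transversion), 24 (C/T, transition), 27 (C/T, transition), 36 (T/C, transition).
Of the 10 differences, 7 transitions and 3 transversions over 40 sites: P = 7/40 = 0.175000, Q = 3/40 = 0.075000.
d = −0.5·ln(0.575000) − 0.25·ln(0.850000) = −0.5·(-0.553385) − 0.25·(-0.162519) = 0.3173.

0.3173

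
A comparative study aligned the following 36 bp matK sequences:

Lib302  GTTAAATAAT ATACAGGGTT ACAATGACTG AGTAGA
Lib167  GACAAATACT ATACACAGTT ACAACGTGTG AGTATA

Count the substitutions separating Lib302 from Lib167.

9

Differing sites — 2:T/A; 3:T/C; 9:A/C; 16:G/C; 17:G/A; 25:T/C; 27:A/T; 28:C/G; 35:G/T.
That gives 9 mismatches out of 36 aligned sites, so the Hamming distance is 9.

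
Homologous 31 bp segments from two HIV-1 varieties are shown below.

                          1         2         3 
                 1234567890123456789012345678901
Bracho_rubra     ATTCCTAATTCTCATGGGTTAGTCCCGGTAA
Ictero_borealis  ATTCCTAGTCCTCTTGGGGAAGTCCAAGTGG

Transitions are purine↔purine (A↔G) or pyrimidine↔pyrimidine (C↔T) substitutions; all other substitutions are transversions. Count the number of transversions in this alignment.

Mismatches occur at site 8 (A/G, transition), site 10 (T/C, transition), site 14 (A/T, transversion), site 19 (T/G, transversion), site 20 (T/A, transversion), site 26 (C/A, transversion), site 27 (G/A, transition), site 30 (A/G, transition), site 31 (A/G, transition).
Of the 9 differences, 5 transitions and 4 transversions, so the answer is 4.

4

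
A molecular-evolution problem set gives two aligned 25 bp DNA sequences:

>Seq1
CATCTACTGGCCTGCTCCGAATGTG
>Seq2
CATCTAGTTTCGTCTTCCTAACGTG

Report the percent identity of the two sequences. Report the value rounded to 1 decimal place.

68.0%

Mismatches occur at site 7 (C→G), site 9 (G→T), site 10 (G→T), site 12 (C→G), site 14 (G→C), site 15 (C→T), site 19 (G→T), site 22 (T→C).
17 of the 25 sites match, so the percent identity is 17/25 × 100 = 68.0%.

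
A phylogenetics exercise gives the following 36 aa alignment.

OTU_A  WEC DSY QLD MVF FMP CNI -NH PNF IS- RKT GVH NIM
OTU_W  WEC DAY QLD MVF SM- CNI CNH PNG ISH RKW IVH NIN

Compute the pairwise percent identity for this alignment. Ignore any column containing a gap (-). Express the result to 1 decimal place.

Excluding the 3 gap columns leaves 33 comparable sites.
The sequences differ at positions 5 (S/A), 13 (F/S), 24 (F/G), 30 (T/W), 31 (G/I), 36 (M/N).
27 of the 33 comparable sites match, so the percent identity is 27/33 × 100 = 81.8%.

81.8%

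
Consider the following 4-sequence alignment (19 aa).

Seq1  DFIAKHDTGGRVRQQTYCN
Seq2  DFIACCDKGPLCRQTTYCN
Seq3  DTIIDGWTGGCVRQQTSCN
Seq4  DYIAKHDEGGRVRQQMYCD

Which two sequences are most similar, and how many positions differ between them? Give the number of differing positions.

Pairwise Hamming distances:
  Seq1 vs Seq2: 7
  Seq1 vs Seq3: 7
  Seq1 vs Seq4: 4
  Seq2 vs Seq3: 11
  Seq2 vs Seq4: 10
  Seq3 vs Seq4: 10
The smallest is 4, between Seq1 and Seq4.

4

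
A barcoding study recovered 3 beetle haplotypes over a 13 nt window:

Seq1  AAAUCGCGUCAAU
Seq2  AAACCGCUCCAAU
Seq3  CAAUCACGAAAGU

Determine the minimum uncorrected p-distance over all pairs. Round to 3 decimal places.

Pairwise Hamming distances:
  Seq1 vs Seq2: 3
  Seq1 vs Seq3: 5
  Seq2 vs Seq3: 7
The smallest is 3 mismatches, between Seq1 and Seq2; p = 3/13 = 0.231.

0.231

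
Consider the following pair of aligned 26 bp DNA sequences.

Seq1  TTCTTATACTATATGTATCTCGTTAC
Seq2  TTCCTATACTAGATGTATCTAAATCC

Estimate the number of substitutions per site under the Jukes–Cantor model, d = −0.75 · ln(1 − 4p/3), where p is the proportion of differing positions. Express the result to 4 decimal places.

0.2758

The sequences differ at positions 4 (T/C), 12 (T/G), 21 (C/A), 22 (G/A), 23 (T/A), 25 (A/C).
p = 6/26 = 0.230769.
d = −0.75 · ln(1 − (4/3)·0.230769) = −0.75 · ln(0.692308) = −0.75 · (-0.367724) = 0.2758.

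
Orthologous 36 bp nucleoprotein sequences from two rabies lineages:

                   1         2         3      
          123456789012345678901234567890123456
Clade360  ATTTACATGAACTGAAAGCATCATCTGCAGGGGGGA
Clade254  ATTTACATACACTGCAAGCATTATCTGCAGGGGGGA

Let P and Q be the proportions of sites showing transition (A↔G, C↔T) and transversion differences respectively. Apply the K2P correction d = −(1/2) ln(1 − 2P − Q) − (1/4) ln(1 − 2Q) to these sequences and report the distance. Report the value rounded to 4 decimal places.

Mismatches occur at site 9 (G↔A, transition), site 10 (A↔C, transversion), site 15 (A↔C, transversion), site 22 (C↔T, transition).
Of the 4 differences, 2 transitions and 2 transversions over 36 sites: P = 2/36 = 0.055556, Q = 2/36 = 0.055556.
d = −0.5·ln(0.833332) − 0.25·ln(0.888888) = −0.5·(-0.182323) − 0.25·(-0.117784) = 0.1206.

0.1206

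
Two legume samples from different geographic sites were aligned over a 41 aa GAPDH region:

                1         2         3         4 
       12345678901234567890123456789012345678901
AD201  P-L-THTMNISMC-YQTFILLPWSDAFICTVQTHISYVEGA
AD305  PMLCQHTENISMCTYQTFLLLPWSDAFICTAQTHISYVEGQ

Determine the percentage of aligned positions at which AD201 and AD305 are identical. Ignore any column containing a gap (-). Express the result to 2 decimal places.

Excluding the 3 gap columns leaves 38 comparable sites.
Mismatches occur at site 5 (T→Q), site 8 (M→E), site 19 (I→L), site 31 (V→A), site 41 (A→Q).
33 of the 38 comparable sites match, so the percent identity is 33/38 × 100 = 86.84%.

86.84%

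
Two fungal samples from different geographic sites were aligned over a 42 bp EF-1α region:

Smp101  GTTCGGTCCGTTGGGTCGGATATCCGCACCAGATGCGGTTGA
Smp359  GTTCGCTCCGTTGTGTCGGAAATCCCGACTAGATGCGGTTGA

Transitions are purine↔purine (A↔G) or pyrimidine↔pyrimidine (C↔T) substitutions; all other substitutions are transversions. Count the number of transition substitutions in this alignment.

1

Mismatches occur at site 6 (G↔C, transversion), site 14 (G↔T, transversion), site 21 (T↔A, transversion), site 26 (G↔C, transversion), site 27 (C↔G, transversion), site 30 (C↔T, transition).
Of the 6 differences, 1 transition and 5 transversions, so the answer is 1.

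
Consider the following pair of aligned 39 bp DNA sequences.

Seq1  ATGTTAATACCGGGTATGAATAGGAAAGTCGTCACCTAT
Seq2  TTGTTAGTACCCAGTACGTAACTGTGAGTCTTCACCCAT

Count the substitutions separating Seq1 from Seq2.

13

Differing sites — 1:A/T; 7:A/G; 12:G/C; 13:G/A; 17:T/C; 19:A/T; 21:T/A; 22:A/C; 23:G/T; 25:A/T; 26:A/G; 31:G/T; 37:T/C.
That gives 13 mismatches out of 39 aligned sites, so the Hamming distance is 13.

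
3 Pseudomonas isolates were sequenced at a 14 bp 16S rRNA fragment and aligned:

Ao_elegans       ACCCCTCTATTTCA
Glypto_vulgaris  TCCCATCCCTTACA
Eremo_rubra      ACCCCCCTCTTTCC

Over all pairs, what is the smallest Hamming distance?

3

Pairwise Hamming distances:
  Ao_elegans vs Glypto_vulgaris: 5
  Ao_elegans vs Eremo_rubra: 3
  Glypto_vulgaris vs Eremo_rubra: 6
The smallest is 3, between Ao_elegans and Eremo_rubra.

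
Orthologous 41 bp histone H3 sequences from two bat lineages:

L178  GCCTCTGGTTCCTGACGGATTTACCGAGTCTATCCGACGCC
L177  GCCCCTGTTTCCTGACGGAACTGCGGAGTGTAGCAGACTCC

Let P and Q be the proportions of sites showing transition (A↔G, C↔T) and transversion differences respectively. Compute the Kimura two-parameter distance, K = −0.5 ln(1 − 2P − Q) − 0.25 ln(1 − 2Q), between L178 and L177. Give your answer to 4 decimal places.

Mismatches occur at site 4 (T↔C, transition), site 8 (G↔T, transversion), site 20 (T↔A, transversion), site 21 (T↔C, transition), site 23 (A↔G, transition), site 25 (C↔G, transversion), site 30 (C↔G, transversion), site 33 (T↔G, transversion), site 35 (C↔A, transversion), site 39 (G↔T, transversion).
Of the 10 differences, 3 transitions and 7 transversions over 41 sites: P = 3/41 = 0.073171, Q = 7/41 = 0.170732.
d = −0.5·ln(0.682926) − 0.25·ln(0.658536) = −0.5·(-0.381369) − 0.25·(-0.417736) = 0.2951.

0.2951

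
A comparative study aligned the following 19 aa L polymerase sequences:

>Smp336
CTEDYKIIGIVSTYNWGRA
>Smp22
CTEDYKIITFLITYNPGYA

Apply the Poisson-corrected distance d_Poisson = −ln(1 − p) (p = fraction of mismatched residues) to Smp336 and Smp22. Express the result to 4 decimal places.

0.3795

Mismatches occur at site 9 (G→T), site 10 (I→F), site 11 (V→L), site 12 (S→I), site 16 (W→P), site 18 (R→Y).
p = 6/19 = 0.315789.
d = −ln(1 − 0.315789) = −ln(0.684211) = 0.3795.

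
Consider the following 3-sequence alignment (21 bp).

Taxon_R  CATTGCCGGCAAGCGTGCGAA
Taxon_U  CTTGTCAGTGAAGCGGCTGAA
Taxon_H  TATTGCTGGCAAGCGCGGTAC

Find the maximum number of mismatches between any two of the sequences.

12

Pairwise Hamming distances:
  Taxon_R vs Taxon_U: 9
  Taxon_R vs Taxon_H: 6
  Taxon_U vs Taxon_H: 12
The largest is 12, between Taxon_U and Taxon_H.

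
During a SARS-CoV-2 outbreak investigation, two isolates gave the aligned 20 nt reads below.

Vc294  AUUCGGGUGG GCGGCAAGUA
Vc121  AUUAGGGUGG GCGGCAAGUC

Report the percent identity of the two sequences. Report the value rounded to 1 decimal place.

The sequences differ at positions 4 (C/A), 20 (A/C).
18 of the 20 sites match, so the percent identity is 18/20 × 100 = 90.0%.

90.0%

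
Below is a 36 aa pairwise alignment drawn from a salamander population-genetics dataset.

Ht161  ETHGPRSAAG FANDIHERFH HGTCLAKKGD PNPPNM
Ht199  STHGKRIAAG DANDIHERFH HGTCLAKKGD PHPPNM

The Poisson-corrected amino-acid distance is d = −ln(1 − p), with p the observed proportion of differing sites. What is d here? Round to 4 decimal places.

Mismatches occur at site 1 (E→S), site 5 (P→K), site 7 (S→I), site 11 (F→D), site 32 (N→H).
p = 5/36 = 0.138889.
d = −ln(1 − 0.138889) = −ln(0.861111) = 0.1495.

0.1495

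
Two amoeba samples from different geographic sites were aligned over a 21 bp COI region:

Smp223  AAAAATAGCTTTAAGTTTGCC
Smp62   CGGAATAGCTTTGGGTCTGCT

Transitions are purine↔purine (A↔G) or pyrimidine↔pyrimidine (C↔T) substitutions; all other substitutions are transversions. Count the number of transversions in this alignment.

1

Mismatches occur at site 1 (A↔C, transversion), site 2 (A↔G, transition), site 3 (A↔G, transition), site 13 (A↔G, transition), site 14 (A↔G, transition), site 17 (T↔C, transition), site 21 (C↔T, transition).
Of the 7 differences, 6 transitions and 1 transversion, so the answer is 1.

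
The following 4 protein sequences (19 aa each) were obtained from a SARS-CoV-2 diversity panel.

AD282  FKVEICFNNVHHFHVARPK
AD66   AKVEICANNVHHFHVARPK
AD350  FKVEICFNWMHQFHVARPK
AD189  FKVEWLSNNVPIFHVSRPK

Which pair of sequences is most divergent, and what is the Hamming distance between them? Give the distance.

Pairwise Hamming distances:
  AD282 vs AD66: 2
  AD282 vs AD350: 3
  AD282 vs AD189: 6
  AD66 vs AD350: 5
  AD66 vs AD189: 7
  AD350 vs AD189: 8
The largest is 8, between AD350 and AD189.

8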